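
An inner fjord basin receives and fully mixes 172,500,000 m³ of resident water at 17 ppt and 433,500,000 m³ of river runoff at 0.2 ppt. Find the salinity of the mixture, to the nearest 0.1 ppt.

5.0 ppt

Salt balance:
salt = 172,500,000×17 + 433,500,000×0.2 = 2,932,500,000 + 86,700,000 = 3,019,200,000
volume = 172,500,000 + 433,500,000 = 606,000,000 m³
S = 3,019,200,000 / 606,000,000 = 4.982 ppt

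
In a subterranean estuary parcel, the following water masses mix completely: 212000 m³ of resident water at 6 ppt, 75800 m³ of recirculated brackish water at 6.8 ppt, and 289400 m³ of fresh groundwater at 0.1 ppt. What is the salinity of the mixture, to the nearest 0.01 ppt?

3.15 ppt

Weighted by volume,
salt = 212,000×6 + 75,800×6.8 + 289,400×0.1 = 1,272,000 + 515,440 + 28,940 = 1,816,380
volume = 212,000 + 75,800 + 289,400 = 577,200 m³
S = 1,816,380 / 577,200 = 3.1469 ppt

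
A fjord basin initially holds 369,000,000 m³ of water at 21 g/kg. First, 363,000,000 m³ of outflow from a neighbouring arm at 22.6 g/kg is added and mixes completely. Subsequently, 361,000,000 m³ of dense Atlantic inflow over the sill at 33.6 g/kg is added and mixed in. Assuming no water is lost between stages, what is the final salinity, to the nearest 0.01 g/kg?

Salt balance:
Initial salt = 369,000,000×21 = 7,749,000,000
After stage 1: salt = 7,749,000,000 + 363,000,000×22.6 = 15,952,800,000; volume = 732,000,000 m³; S = 21.793 g/kg
After stage 2: salt = 15,952,800,000 + 361,000,000×33.6 = 28,082,400,000; volume = 1,093,000,000 m³
S = 28,082,400,000 / 1,093,000,000 = 25.693 g/kg

25.69 g/kg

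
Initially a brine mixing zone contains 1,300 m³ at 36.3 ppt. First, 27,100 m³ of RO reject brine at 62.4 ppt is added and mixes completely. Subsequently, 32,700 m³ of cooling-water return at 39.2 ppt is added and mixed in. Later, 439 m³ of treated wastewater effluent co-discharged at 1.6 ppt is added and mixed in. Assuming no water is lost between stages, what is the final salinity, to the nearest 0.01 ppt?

49.09 ppt

Mass of salt is conserved:
Initial salt = 1,300×36.3 = 47,190
After stage 1: salt = 47,190 + 27,100×62.4 = 1,738,230; volume = 28,400 m³; S = 61.205 ppt
After stage 2: salt = 1,738,230 + 32,700×39.2 = 3,020,070; volume = 61,100 m³; S = 49.428 ppt
After stage 3: salt = 3,020,070 + 439×1.6 = 3,020,772.4; volume = 61,539 m³
S = 3,020,772.4 / 61,539 = 49.0871 ppt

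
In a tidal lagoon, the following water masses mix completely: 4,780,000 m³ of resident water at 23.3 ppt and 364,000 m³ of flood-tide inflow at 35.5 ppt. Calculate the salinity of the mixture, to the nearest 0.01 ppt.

Conserving salt mass:
salt = 4,780,000×23.3 + 364,000×35.5 = 111,374,000 + 12,922,000 = 124,296,000
volume = 4,780,000 + 364,000 = 5,144,000 m³
S = 124,296,000 / 5,144,000 = 24.1633 ppt

24.16 ppt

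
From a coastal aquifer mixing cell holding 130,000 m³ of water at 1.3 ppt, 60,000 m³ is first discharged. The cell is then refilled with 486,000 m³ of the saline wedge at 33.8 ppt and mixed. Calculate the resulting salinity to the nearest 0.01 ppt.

29.71 ppt

Remaining after removal: 70,000 m³ at 1.3 ppt (salt = 91,000)
After addition: salt = 91,000 + 486,000×33.8 = 16,517,800; volume = 556,000 m³
S = 16,517,800 / 556,000 = 29.7083 ppt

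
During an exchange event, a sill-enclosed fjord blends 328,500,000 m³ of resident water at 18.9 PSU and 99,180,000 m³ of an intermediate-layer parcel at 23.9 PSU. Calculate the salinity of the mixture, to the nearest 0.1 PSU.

Total salt / total volume:
salt = 328,500,000×18.9 + 99,180,000×23.9 = 6,208,650,000 + 2,370,402,000 = 8,579,052,000
volume = 328,500,000 + 99,180,000 = 427,680,000 m³
S = 8,579,052,000 / 427,680,000 = 20.06 PSU

20.1 PSU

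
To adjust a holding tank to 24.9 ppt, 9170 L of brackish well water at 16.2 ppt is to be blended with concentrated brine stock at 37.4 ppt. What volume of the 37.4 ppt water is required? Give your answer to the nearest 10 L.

Salt balance: 9,170×16.2 + V×37.4 = (9,170+V)×24.9
148,554 + 37.4V = 228,333 + 24.9V
79,779 = 12.5V
V = 6,382.32 L

6380 L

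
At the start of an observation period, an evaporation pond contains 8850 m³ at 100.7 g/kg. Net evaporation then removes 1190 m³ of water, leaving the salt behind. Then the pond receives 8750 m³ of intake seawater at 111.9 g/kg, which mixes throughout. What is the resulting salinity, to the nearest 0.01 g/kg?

After evaporation: salt = 8,850×100.7 = 891,195; volume = 8,850 − 1,190 = 7,660 m³
After mixing: salt = 891,195 + 8,750×111.9 = 1,870,320; volume = 7,660 + 8,750 = 16,410 m³
S = 1,870,320 / 16,410 = 113.9744 g/kg

113.97 g/kg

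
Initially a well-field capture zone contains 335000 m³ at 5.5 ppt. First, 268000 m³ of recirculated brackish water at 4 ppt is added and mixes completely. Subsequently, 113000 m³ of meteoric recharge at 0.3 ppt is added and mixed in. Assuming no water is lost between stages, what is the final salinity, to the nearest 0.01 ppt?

Salt balance:
Initial salt = 335,000×5.5 = 1,842,500
After stage 1: salt = 1,842,500 + 268,000×4 = 2,914,500; volume = 603,000 m³; S = 4.833 ppt
After stage 2: salt = 2,914,500 + 113,000×0.3 = 2,948,400; volume = 716,000 m³
S = 2,948,400 / 716,000 = 4.1179 ppt

4.12 ppt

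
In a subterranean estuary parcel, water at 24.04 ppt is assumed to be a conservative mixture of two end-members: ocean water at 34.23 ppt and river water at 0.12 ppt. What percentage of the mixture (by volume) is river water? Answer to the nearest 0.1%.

Let f be the freshwater fraction. Salt balance per unit volume:
f×0.12 + (1−f)×34.23 = 24.04
f = (34.23 − 24.04) / (34.23 − 0.12) = 10.19/34.11 = 0.2987

29.9%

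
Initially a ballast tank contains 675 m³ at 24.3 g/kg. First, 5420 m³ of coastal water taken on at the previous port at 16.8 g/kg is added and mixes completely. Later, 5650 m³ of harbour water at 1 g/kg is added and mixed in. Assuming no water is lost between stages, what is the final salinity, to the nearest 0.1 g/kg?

9.6 g/kg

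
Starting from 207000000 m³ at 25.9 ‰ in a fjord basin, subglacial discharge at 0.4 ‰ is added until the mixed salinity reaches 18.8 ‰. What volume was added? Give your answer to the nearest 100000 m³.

79900000 m³

Salt balance: 207,000,000×25.9 + V×0.4 = (207,000,000+V)×18.8
5,361,300,000 + 0.4V = 3,891,600,000 + 18.8V
1,469,700,000 = 18.4V
V = 79,875,000 m³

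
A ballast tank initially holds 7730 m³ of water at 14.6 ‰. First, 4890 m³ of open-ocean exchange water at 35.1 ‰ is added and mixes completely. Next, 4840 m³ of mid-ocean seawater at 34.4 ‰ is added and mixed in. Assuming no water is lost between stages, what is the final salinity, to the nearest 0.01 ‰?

Mass of salt is conserved:
Initial salt = 7,730×14.6 = 112,858
After stage 1: salt = 112,858 + 4,890×35.1 = 284,497; volume = 12,620 m³; S = 22.543 ‰
After stage 2: salt = 284,497 + 4,840×34.4 = 450,993; volume = 17,460 m³
S = 450,993 / 17,460 = 25.8301 ‰

25.83 ‰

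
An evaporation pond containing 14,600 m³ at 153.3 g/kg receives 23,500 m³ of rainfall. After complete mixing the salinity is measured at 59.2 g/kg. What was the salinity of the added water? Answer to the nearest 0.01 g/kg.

Salt balance: 14,600×153.3 + 23,500×S = 38,100×59.2
2,238,180 + 23,500·S = 2,255,520
S = (2,255,520 − 2,238,180) / 23,500 = 0.7379 g/kg

0.74 g/kg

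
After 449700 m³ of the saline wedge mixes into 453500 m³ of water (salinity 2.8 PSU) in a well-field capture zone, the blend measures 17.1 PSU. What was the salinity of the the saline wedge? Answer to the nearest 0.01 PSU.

Salt balance: 453,500×2.8 + 449,700×S = 903,200×17.1
1,269,800 + 449,700·S = 15,444,720
S = (15,444,720 − 1,269,800) / 449,700 = 31.5208 PSU

31.52 PSU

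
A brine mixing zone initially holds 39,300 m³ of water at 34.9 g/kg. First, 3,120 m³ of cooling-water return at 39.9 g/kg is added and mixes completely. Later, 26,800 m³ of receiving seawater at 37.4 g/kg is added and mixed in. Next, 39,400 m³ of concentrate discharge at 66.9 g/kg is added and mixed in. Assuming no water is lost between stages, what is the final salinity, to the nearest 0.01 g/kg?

47.27 g/kg

Total salt / total volume:
Initial salt = 39,300×34.9 = 1,371,570
After stage 1: salt = 1,371,570 + 3,120×39.9 = 1,496,058; volume = 42,420 m³; S = 35.268 g/kg
After stage 2: salt = 1,496,058 + 26,800×37.4 = 2,498,378; volume = 69,220 m³; S = 36.093 g/kg
After stage 3: salt = 2,498,378 + 39,400×66.9 = 5,134,238; volume = 108,620 m³
S = 5,134,238 / 108,620 = 47.2679 g/kg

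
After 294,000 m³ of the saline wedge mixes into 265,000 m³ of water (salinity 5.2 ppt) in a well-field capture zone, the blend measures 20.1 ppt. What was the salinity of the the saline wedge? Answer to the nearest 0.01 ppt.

Salt balance: 265,000×5.2 + 294,000×S = 559,000×20.1
1,378,000 + 294,000·S = 11,235,900
S = (11,235,900 − 1,378,000) / 294,000 = 33.5303 ppt

33.53 ppt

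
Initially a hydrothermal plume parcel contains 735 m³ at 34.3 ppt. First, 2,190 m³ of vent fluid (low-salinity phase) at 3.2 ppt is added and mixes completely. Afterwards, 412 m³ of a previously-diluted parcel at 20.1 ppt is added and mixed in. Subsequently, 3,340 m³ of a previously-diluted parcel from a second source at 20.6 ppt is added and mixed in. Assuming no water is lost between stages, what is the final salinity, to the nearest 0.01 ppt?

16.37 ppt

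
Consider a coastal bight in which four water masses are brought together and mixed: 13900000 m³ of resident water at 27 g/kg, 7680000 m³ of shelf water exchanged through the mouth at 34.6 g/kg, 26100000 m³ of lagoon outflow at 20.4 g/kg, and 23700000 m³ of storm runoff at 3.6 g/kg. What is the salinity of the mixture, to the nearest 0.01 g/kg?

17.64 g/kg

Total salt / total volume:
salt = 13,900,000×27 + 7,680,000×34.6 + 26,100,000×20.4 + 23,700,000×3.6 = 375,300,000 + 265,728,000 + 532,440,000 + 85,320,000 = 1,258,788,000
volume = 13,900,000 + 7,680,000 + 26,100,000 + 23,700,000 = 71,380,000 m³
S = 1,258,788,000 / 71,380,000 = 17.635 g/kg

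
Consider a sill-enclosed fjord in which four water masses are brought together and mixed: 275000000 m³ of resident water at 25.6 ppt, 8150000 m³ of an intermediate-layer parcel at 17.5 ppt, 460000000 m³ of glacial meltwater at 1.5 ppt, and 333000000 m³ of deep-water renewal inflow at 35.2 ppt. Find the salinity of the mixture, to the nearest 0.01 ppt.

18.21 ppt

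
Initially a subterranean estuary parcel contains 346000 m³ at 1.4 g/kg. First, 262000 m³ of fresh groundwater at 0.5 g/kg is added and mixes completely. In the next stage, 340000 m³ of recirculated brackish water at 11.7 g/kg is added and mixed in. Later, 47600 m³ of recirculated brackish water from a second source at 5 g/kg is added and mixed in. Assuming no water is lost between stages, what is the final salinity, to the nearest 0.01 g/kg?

4.85 g/kg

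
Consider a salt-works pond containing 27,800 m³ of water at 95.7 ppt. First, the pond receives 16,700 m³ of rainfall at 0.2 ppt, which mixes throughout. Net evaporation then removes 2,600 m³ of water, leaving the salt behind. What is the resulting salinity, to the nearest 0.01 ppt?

63.58 ppt

After mixing: salt = 27,800×95.7 + 16,700×0.2 = 2,663,800; volume = 44,500 m³
After evaporation: salt unchanged = 2,663,800; volume = 44,500 − 2,600 = 41,900 m³
S = 2,663,800 / 41,900 = 63.5752 ppt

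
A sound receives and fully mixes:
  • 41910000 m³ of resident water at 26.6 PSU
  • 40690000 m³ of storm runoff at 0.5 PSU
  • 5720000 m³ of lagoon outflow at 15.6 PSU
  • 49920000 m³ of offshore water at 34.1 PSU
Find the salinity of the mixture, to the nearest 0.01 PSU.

Salt balance:
salt = 41,910,000×26.6 + 40,690,000×0.5 + 5,720,000×15.6 + 49,920,000×34.1 = 1,114,806,000 + 20,345,000 + 89,232,000 + 1,702,272,000 = 2,926,655,000
volume = 41,910,000 + 40,690,000 + 5,720,000 + 49,920,000 = 138,240,000 m³
S = 2,926,655,000 / 138,240,000 = 21.1708 PSU

21.17 PSU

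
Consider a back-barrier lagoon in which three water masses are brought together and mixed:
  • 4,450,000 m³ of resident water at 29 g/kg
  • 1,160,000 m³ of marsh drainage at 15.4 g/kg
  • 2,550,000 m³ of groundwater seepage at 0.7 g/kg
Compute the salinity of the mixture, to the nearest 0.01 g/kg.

18.22 g/kg

Conserving salt mass:
salt = 4,450,000×29 + 1,160,000×15.4 + 2,550,000×0.7 = 129,050,000 + 17,864,000 + 1,785,000 = 148,699,000
volume = 4,450,000 + 1,160,000 + 2,550,000 = 8,160,000 m³
S = 148,699,000 / 8,160,000 = 18.2229 g/kg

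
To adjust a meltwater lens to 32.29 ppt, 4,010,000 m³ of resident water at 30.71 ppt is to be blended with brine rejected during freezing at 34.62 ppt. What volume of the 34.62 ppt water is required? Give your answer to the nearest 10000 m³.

Salt balance: 4,010,000×30.71 + V×34.62 = (4,010,000+V)×32.29
123,147,100 + 34.62V = 129,482,900 + 32.29V
6,335,800 = 2.33V
V = 2,719,227.47 m³

2720000 m³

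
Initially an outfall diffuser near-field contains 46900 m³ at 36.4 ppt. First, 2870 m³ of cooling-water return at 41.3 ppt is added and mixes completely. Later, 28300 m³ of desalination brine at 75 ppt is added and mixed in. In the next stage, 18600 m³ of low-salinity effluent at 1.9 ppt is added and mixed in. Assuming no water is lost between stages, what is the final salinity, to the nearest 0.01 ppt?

Weighted by volume,
Initial salt = 46,900×36.4 = 1,707,160
After stage 1: salt = 1,707,160 + 2,870×41.3 = 1,825,691; volume = 49,770 m³; S = 36.683 ppt
After stage 2: salt = 1,825,691 + 28,300×75 = 3,948,191; volume = 78,070 m³; S = 50.572 ppt
After stage 3: salt = 3,948,191 + 18,600×1.9 = 3,983,531; volume = 96,670 m³
S = 3,983,531 / 96,670 = 41.2075 ppt

41.21 ppt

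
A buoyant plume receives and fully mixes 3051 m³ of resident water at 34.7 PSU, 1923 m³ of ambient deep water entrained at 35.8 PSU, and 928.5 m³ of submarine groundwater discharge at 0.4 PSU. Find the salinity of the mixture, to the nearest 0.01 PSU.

29.66 PSU

Total salt / total volume:
salt = 3,051×34.7 + 1,923×35.8 + 928.5×0.4 = 105,869.7 + 68,843.4 + 371.4 = 175,084.5
volume = 3,051 + 1,923 + 928.5 = 5,902.5 m³
S = 175,084.5 / 5,902.5 = 29.6628 PSU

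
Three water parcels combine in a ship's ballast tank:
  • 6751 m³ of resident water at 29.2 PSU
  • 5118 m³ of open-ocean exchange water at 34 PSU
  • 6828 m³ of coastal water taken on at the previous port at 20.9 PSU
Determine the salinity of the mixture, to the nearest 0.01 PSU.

Total salt / total volume:
salt = 6,751×29.2 + 5,118×34 + 6,828×20.9 = 197,129.2 + 174,012 + 142,705.2 = 513,846.4
volume = 6,751 + 5,118 + 6,828 = 18,697 m³
S = 513,846.4 / 18,697 = 27.4828 PSU

27.48 PSU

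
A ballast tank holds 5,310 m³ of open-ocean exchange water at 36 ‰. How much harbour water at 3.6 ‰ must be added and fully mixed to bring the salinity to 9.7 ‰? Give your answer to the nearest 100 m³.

22900 m³

Salt balance: 5,310×36 + V×3.6 = (5,310+V)×9.7
191,160 + 3.6V = 51,507 + 9.7V
139,653 = 6.1V
V = 22,893.93 m³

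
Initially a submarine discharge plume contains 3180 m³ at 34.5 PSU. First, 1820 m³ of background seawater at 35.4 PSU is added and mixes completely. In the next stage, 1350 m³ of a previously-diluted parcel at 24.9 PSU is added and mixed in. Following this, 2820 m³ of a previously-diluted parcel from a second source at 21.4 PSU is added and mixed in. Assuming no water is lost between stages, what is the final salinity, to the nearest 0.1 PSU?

Weighted by volume,
Initial salt = 3,180×34.5 = 109,710
After stage 1: salt = 109,710 + 1,820×35.4 = 174,138; volume = 5,000 m³; S = 34.828 PSU
After stage 2: salt = 174,138 + 1,350×24.9 = 207,753; volume = 6,350 m³; S = 32.717 PSU
After stage 3: salt = 207,753 + 2,820×21.4 = 268,101; volume = 9,170 m³
S = 268,101 / 9,170 = 29.2368 PSU

29.2 PSU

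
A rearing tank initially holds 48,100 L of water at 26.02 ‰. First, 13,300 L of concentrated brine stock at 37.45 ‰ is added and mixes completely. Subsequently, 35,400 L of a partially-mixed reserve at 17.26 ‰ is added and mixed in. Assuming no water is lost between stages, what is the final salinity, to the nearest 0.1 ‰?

24.4 ‰

Total salt / total volume:
Initial salt = 48,100×26.02 = 1,251,562
After stage 1: salt = 1,251,562 + 13,300×37.45 = 1,749,647; volume = 61,400 L; S = 28.496 ‰
After stage 2: salt = 1,749,647 + 35,400×17.26 = 2,360,651; volume = 96,800 L
S = 2,360,651 / 96,800 = 24.3869 ‰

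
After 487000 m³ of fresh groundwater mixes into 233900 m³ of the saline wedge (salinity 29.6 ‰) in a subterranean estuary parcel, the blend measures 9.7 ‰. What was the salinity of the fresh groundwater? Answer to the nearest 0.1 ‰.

Salt balance: 233,900×29.6 + 487,000×S = 720,900×9.7
6,923,440 + 487,000·S = 6,992,730
S = (6,992,730 − 6,923,440) / 487,000 = 0.1423 ‰

0.1 ‰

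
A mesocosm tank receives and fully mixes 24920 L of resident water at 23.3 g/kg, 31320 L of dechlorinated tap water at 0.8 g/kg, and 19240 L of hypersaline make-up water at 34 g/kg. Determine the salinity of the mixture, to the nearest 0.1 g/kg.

16.7 g/kg

By conservation of dissolved salt,
salt = 24,920×23.3 + 31,320×0.8 + 19,240×34 = 580,636 + 25,056 + 654,160 = 1,259,852
volume = 24,920 + 31,320 + 19,240 = 75,480 L
S = 1,259,852 / 75,480 = 16.691 g/kg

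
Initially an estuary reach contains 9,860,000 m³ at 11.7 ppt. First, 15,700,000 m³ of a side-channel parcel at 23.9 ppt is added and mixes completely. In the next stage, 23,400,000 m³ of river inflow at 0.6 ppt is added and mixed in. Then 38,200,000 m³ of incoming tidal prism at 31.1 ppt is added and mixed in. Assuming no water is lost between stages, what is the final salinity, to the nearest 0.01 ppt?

19.42 ppt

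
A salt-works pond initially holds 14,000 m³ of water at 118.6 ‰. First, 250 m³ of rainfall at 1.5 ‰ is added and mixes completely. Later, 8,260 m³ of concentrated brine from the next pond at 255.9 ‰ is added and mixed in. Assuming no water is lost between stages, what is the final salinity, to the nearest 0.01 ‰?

167.68 ‰

Mass of salt is conserved:
Initial salt = 14,000×118.6 = 1,660,400
After stage 1: salt = 1,660,400 + 250×1.5 = 1,660,775; volume = 14,250 m³; S = 116.546 ‰
After stage 2: salt = 1,660,775 + 8,260×255.9 = 3,774,509; volume = 22,510 m³
S = 3,774,509 / 22,510 = 167.6814 ‰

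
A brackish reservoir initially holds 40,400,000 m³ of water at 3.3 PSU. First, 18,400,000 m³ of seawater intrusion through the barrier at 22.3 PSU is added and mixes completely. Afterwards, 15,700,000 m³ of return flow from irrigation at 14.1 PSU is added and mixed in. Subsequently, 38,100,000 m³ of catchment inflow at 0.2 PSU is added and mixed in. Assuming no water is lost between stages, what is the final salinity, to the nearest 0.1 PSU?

Conserving salt mass:
Initial salt = 40,400,000×3.3 = 133,320,000
After stage 1: salt = 133,320,000 + 18,400,000×22.3 = 543,640,000; volume = 58,800,000 m³; S = 9.246 PSU
After stage 2: salt = 543,640,000 + 15,700,000×14.1 = 765,010,000; volume = 74,500,000 m³; S = 10.269 PSU
After stage 3: salt = 765,010,000 + 38,100,000×0.2 = 772,630,000; volume = 112,600,000 m³
S = 772,630,000 / 112,600,000 = 6.8617 PSU

6.9 PSU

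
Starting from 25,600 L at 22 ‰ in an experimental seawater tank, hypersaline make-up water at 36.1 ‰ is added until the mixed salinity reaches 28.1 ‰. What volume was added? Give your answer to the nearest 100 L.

Salt balance: 25,600×22 + V×36.1 = (25,600+V)×28.1
563,200 + 36.1V = 719,360 + 28.1V
156,160 = 8V
V = 19,520 L

19500 L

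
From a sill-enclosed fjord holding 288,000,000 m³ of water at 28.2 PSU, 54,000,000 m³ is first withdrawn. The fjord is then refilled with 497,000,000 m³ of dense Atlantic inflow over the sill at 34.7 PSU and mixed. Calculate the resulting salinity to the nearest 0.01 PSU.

32.62 PSU

Remaining after removal: 234,000,000 m³ at 28.2 PSU (salt = 6,598,800,000)
After addition: salt = 6,598,800,000 + 497,000,000×34.7 = 23,844,700,000; volume = 731,000,000 m³
S = 23,844,700,000 / 731,000,000 = 32.6193 PSU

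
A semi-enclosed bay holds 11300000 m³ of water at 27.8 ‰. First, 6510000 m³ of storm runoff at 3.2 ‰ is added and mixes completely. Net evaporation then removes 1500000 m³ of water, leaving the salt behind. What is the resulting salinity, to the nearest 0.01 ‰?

After mixing: salt = 11,300,000×27.8 + 6,510,000×3.2 = 334,972,000; volume = 17,810,000 m³
After evaporation: salt unchanged = 334,972,000; volume = 17,810,000 − 1,500,000 = 16,310,000 m³
S = 334,972,000 / 16,310,000 = 20.5378 ‰

20.54 ‰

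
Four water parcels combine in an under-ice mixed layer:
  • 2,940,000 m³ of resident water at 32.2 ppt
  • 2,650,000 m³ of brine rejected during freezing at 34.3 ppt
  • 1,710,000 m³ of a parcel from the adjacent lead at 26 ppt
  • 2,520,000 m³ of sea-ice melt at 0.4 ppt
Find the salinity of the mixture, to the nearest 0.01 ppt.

23.53 ppt

Salt balance:
salt = 2,940,000×32.2 + 2,650,000×34.3 + 1,710,000×26 + 2,520,000×0.4 = 94,668,000 + 90,895,000 + 44,460,000 + 1,008,000 = 231,031,000
volume = 2,940,000 + 2,650,000 + 1,710,000 + 2,520,000 = 9,820,000 m³
S = 231,031,000 / 9,820,000 = 23.5266 ppt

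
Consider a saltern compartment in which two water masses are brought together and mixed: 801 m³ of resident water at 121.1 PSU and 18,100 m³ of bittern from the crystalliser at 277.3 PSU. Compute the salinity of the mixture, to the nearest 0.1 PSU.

270.7 PSU

Mass of salt is conserved:
salt = 801×121.1 + 18,100×277.3 = 97,001.1 + 5,019,130 = 5,116,131.1
volume = 801 + 18,100 = 18,901 m³
S = 5,116,131.1 / 18,901 = 270.68 PSU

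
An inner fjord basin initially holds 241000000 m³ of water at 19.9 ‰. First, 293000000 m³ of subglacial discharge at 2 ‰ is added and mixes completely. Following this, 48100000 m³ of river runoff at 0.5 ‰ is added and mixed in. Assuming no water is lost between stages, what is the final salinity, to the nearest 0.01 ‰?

Conserving salt mass:
Initial salt = 241,000,000×19.9 = 4,795,900,000
After stage 1: salt = 4,795,900,000 + 293,000,000×2 = 5,381,900,000; volume = 534,000,000 m³; S = 10.078 ‰
After stage 2: salt = 5,381,900,000 + 48,100,000×0.5 = 5,405,950,000; volume = 582,100,000 m³
S = 5,405,950,000 / 582,100,000 = 9.287 ‰

9.29 ‰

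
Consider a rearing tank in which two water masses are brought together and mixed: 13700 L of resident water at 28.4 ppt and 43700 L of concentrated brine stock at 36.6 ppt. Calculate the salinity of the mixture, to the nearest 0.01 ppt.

34.64 ppt

Mass of salt is conserved:
salt = 13,700×28.4 + 43,700×36.6 = 389,080 + 1,599,420 = 1,988,500
volume = 13,700 + 43,700 = 57,400 L
S = 1,988,500 / 57,400 = 34.6429 ppt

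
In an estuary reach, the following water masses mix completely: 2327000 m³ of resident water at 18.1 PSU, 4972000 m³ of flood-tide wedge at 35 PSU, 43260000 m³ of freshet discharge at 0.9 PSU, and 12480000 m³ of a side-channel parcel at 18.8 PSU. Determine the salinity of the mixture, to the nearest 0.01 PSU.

Total salt / total volume:
salt = 2,327,000×18.1 + 4,972,000×35 + 43,260,000×0.9 + 12,480,000×18.8 = 42,118,700 + 174,020,000 + 38,934,000 + 234,624,000 = 489,696,700
volume = 2,327,000 + 4,972,000 + 43,260,000 + 12,480,000 = 63,039,000 m³
S = 489,696,700 / 63,039,000 = 7.7682 PSU

7.77 PSU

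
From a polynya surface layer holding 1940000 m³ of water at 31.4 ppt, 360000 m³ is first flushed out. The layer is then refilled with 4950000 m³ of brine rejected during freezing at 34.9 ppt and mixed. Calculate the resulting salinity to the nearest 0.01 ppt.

Remaining after removal: 1,580,000 m³ at 31.4 ppt (salt = 49,612,000)
After addition: salt = 49,612,000 + 4,950,000×34.9 = 222,367,000; volume = 6,530,000 m³
S = 222,367,000 / 6,530,000 = 34.0531 ppt

34.05 ppt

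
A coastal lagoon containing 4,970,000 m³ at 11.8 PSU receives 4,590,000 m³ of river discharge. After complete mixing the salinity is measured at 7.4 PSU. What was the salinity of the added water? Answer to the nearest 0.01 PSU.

Salt balance: 4,970,000×11.8 + 4,590,000×S = 9,560,000×7.4
58,646,000 + 4,590,000·S = 70,744,000
S = (70,744,000 − 58,646,000) / 4,590,000 = 2.6357 PSU

2.64 PSU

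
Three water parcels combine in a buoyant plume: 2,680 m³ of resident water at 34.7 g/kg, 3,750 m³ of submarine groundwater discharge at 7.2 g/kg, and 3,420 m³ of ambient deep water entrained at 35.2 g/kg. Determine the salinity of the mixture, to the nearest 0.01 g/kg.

24.40 g/kg

Salt balance:
salt = 2,680×34.7 + 3,750×7.2 + 3,420×35.2 = 92,996 + 27,000 + 120,384 = 240,380
volume = 2,680 + 3,750 + 3,420 = 9,850 m³
S = 240,380 / 9,850 = 24.4041 g/kg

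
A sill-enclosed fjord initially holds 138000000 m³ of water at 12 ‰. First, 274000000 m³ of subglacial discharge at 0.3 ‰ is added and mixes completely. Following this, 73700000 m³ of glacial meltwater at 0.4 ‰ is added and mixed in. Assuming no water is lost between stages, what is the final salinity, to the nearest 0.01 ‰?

Conserving salt mass:
Initial salt = 138,000,000×12 = 1,656,000,000
After stage 1: salt = 1,656,000,000 + 274,000,000×0.3 = 1,738,200,000; volume = 412,000,000 m³; S = 4.219 ‰
After stage 2: salt = 1,738,200,000 + 73,700,000×0.4 = 1,767,680,000; volume = 485,700,000 m³
S = 1,767,680,000 / 485,700,000 = 3.6394 ‰

3.64 ‰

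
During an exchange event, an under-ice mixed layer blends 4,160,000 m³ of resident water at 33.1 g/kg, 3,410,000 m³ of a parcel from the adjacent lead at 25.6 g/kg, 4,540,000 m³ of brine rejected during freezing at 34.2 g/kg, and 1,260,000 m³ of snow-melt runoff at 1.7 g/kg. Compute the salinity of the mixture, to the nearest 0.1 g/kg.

28.6 g/kg

Conserving salt mass:
salt = 4,160,000×33.1 + 3,410,000×25.6 + 4,540,000×34.2 + 1,260,000×1.7 = 137,696,000 + 87,296,000 + 155,268,000 + 2,142,000 = 382,402,000
volume = 4,160,000 + 3,410,000 + 4,540,000 + 1,260,000 = 13,370,000 m³
S = 382,402,000 / 13,370,000 = 28.601 g/kg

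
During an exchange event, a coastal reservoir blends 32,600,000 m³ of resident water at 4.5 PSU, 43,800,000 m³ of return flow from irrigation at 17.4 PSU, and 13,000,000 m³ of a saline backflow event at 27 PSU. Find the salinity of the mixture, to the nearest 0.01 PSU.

14.09 PSU

Conserving salt mass:
salt = 32,600,000×4.5 + 43,800,000×17.4 + 13,000,000×27 = 146,700,000 + 762,120,000 + 351,000,000 = 1,259,820,000
volume = 32,600,000 + 43,800,000 + 13,000,000 = 89,400,000 m³
S = 1,259,820,000 / 89,400,000 = 14.0919 PSU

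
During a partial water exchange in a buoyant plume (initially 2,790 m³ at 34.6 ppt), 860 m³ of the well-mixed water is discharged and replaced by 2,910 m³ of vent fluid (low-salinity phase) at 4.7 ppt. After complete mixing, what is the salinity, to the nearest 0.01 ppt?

Remaining after removal: 1,930 m³ at 34.6 ppt (salt = 66,778)
After addition: salt = 66,778 + 2,910×4.7 = 80,455; volume = 4,840 m³
S = 80,455 / 4,840 = 16.6229 ppt

16.62 ppt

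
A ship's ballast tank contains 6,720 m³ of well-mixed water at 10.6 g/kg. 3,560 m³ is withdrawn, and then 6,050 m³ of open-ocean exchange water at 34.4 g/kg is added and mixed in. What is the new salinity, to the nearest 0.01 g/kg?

26.23 g/kg

Remaining after removal: 3,160 m³ at 10.6 g/kg (salt = 33,496)
After addition: salt = 33,496 + 6,050×34.4 = 241,616; volume = 9,210 m³
S = 241,616 / 9,210 = 26.2341 g/kg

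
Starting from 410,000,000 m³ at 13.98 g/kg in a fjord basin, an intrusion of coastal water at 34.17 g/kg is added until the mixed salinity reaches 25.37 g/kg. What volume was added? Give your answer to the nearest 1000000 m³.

Salt balance: 410,000,000×13.98 + V×34.17 = (410,000,000+V)×25.37
5,731,800,000 + 34.17V = 10,401,700,000 + 25.37V
4,669,900,000 = 8.8V
V = 530,670,454.55 m³

531000000 m³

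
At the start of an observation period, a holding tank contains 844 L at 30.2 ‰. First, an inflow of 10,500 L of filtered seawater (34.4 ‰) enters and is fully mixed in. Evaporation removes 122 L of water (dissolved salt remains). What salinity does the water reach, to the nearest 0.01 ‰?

34.46 ‰

After mixing: salt = 844×30.2 + 10,500×34.4 = 386,688.8; volume = 11,344 L
After evaporation: salt unchanged = 386,688.8; volume = 11,344 − 122 = 11,222 L
S = 386,688.8 / 11,222 = 34.4581 ‰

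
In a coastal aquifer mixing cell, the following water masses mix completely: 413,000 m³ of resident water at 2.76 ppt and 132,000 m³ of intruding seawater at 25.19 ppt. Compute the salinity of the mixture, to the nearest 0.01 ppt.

8.19 ppt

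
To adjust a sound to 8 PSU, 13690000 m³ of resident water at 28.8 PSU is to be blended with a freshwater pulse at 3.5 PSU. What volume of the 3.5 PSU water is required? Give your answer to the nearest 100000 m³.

Salt balance: 13,690,000×28.8 + V×3.5 = (13,690,000+V)×8
394,272,000 + 3.5V = 109,520,000 + 8V
284,752,000 = 4.5V
V = 63,278,222.22 m³

63300000 m³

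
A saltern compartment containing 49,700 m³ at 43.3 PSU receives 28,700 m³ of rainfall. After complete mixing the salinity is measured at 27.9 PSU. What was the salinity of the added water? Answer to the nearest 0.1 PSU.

1.2 PSU

Salt balance: 49,700×43.3 + 28,700×S = 78,400×27.9
2,152,010 + 28,700·S = 2,187,360
S = (2,187,360 − 2,152,010) / 28,700 = 1.2317 PSU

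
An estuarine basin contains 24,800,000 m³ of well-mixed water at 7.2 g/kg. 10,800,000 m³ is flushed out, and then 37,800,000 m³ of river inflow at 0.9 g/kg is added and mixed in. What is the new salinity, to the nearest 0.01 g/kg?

2.60 g/kg

Remaining after removal: 14,000,000 m³ at 7.2 g/kg (salt = 100,800,000)
After addition: salt = 100,800,000 + 37,800,000×0.9 = 134,820,000; volume = 51,800,000 m³
S = 134,820,000 / 51,800,000 = 2.6027 g/kg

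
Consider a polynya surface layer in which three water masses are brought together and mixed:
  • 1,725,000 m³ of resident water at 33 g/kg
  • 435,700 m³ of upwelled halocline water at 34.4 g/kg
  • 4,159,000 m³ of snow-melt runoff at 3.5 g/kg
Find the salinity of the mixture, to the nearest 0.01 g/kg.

Mass of salt is conserved:
salt = 1,725,000×33 + 435,700×34.4 + 4,159,000×3.5 = 56,925,000 + 14,988,080 + 14,556,500 = 86,469,580
volume = 1,725,000 + 435,700 + 4,159,000 = 6,319,700 m³
S = 86,469,580 / 6,319,700 = 13.6825 g/kg

13.68 g/kg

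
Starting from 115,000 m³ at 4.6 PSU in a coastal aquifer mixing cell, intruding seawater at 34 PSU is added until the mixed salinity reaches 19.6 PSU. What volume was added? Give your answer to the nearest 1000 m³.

120000 m³

Salt balance: 115,000×4.6 + V×34 = (115,000+V)×19.6
529,000 + 34V = 2,254,000 + 19.6V
1,725,000 = 14.4V
V = 119,791.67 m³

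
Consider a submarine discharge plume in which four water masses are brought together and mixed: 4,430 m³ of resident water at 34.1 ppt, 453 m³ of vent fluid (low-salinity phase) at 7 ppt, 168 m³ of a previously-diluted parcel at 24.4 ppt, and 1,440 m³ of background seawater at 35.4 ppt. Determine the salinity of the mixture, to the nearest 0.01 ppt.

Salt balance:
salt = 4,430×34.1 + 453×7 + 168×24.4 + 1,440×35.4 = 151,063 + 3,171 + 4,099.2 + 50,976 = 209,309.2
volume = 4,430 + 453 + 168 + 1,440 = 6,491 m³
S = 209,309.2 / 6,491 = 32.2461 ppt

32.25 ppt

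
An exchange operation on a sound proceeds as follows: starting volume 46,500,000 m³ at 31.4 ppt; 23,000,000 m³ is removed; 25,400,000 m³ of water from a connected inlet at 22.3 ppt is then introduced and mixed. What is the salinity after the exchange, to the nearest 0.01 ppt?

26.67 ppt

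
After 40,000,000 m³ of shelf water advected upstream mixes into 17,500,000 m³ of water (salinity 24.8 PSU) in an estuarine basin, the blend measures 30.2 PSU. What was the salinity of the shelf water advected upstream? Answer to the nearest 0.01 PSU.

32.56 PSU

Salt balance: 17,500,000×24.8 + 40,000,000×S = 57,500,000×30.2
434,000,000 + 40,000,000·S = 1,736,500,000
S = (1,736,500,000 − 434,000,000) / 40,000,000 = 32.5625 PSU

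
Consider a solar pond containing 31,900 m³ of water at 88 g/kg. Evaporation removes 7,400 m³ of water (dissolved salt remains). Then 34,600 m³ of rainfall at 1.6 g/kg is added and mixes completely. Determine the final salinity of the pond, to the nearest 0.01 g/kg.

48.44 g/kg

After evaporation: salt = 31,900×88 = 2,807,200; volume = 31,900 − 7,400 = 24,500 m³
After mixing: salt = 2,807,200 + 34,600×1.6 = 2,862,560; volume = 24,500 + 34,600 = 59,100 m³
S = 2,862,560 / 59,100 = 48.4359 g/kg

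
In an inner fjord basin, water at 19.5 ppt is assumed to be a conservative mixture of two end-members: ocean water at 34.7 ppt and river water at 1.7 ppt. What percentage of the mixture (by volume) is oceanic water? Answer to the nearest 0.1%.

Let g be the oceanic fraction. Salt balance per unit volume:
g×34.7 + (1−g)×1.7 = 19.5
g = (19.5 − 1.7) / (34.7 − 1.7) = 17.8/33 = 0.5394

53.9%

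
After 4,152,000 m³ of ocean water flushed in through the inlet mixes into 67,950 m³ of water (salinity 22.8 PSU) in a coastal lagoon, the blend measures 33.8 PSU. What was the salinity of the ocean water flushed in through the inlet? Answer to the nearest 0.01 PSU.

33.98 PSU

Salt balance: 67,950×22.8 + 4,152,000×S = 4,219,950×33.8
1,549,260 + 4,152,000·S = 142,634,310
S = (142,634,310 − 1,549,260) / 4,152,000 = 33.98 PSU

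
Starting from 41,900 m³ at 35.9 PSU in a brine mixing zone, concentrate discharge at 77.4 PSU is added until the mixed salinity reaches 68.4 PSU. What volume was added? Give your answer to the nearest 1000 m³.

Salt balance: 41,900×35.9 + V×77.4 = (41,900+V)×68.4
1,504,210 + 77.4V = 2,865,960 + 68.4V
1,361,750 = 9V
V = 151,305.56 m³

151000 m³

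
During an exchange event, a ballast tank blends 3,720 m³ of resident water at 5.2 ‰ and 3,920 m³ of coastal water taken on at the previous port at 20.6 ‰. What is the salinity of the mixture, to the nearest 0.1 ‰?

13.1 ‰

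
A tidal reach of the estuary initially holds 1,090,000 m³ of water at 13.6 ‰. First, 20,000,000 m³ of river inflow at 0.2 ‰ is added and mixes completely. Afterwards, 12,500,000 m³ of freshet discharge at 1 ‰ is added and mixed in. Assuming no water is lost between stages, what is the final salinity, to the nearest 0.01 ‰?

By conservation of dissolved salt,
Initial salt = 1,090,000×13.6 = 14,824,000
After stage 1: salt = 14,824,000 + 20,000,000×0.2 = 18,824,000; volume = 21,090,000 m³; S = 0.893 ‰
After stage 2: salt = 18,824,000 + 12,500,000×1 = 31,324,000; volume = 33,590,000 m³
S = 31,324,000 / 33,590,000 = 0.9325 ‰

0.93 ‰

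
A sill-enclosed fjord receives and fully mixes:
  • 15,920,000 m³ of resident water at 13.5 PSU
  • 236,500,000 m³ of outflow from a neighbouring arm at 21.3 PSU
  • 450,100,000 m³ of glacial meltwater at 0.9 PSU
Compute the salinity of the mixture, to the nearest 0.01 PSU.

Conserving salt mass:
salt = 15,920,000×13.5 + 236,500,000×21.3 + 450,100,000×0.9 = 214,920,000 + 5,037,450,000 + 405,090,000 = 5,657,460,000
volume = 15,920,000 + 236,500,000 + 450,100,000 = 702,520,000 m³
S = 5,657,460,000 / 702,520,000 = 8.0531 PSU

8.05 PSU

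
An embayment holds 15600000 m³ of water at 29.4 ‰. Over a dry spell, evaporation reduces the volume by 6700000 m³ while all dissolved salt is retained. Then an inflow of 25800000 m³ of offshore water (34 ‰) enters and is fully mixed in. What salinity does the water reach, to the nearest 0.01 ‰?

After evaporation: salt = 15,600,000×29.4 = 458,640,000; volume = 15,600,000 − 6,700,000 = 8,900,000 m³
After mixing: salt = 458,640,000 + 25,800,000×34 = 1,335,840,000; volume = 8,900,000 + 25,800,000 = 34,700,000 m³
S = 1,335,840,000 / 34,700,000 = 38.4968 ‰

38.50 ‰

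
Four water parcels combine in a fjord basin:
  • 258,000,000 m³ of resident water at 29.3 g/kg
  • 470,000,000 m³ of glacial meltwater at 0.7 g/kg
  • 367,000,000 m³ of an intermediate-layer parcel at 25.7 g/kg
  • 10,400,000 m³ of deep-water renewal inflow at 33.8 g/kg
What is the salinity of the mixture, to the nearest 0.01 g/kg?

15.99 g/kg

Total salt / total volume:
salt = 258,000,000×29.3 + 470,000,000×0.7 + 367,000,000×25.7 + 10,400,000×33.8 = 7,559,400,000 + 329,000,000 + 9,431,900,000 + 351,520,000 = 17,671,820,000
volume = 258,000,000 + 470,000,000 + 367,000,000 + 10,400,000 = 1,105,400,000 m³
S = 17,671,820,000 / 1,105,400,000 = 15.9868 g/kg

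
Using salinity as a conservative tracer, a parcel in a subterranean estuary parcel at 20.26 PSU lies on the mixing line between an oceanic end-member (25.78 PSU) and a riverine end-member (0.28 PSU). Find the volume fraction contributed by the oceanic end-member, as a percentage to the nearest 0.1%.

Let g be the oceanic fraction. Salt balance per unit volume:
g×25.78 + (1−g)×0.28 = 20.26
g = (20.26 − 0.28) / (25.78 − 0.28) = 19.98/25.5 = 0.7835

78.4%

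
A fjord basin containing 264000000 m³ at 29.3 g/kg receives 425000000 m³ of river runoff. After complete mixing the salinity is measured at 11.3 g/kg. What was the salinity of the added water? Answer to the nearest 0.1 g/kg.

Salt balance: 264,000,000×29.3 + 425,000,000×S = 689,000,000×11.3
7,735,200,000 + 425,000,000·S = 7,785,700,000
S = (7,785,700,000 − 7,735,200,000) / 425,000,000 = 0.1188 g/kg

0.1 g/kg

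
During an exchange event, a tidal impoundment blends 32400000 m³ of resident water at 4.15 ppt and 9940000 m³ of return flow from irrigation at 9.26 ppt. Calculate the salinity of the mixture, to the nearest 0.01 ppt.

5.35 ppt

Total salt / total volume:
salt = 32,400,000×4.15 + 9,940,000×9.26 = 134,460,000 + 92,044,400 = 226,504,400
volume = 32,400,000 + 9,940,000 = 42,340,000 m³
S = 226,504,400 / 42,340,000 = 5.3497 ppt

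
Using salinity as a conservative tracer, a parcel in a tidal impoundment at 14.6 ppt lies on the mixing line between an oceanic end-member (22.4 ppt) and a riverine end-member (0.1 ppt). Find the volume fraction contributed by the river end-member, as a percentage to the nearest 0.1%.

Let f be the freshwater fraction. Salt balance per unit volume:
f×0.1 + (1−f)×22.4 = 14.6
f = (22.4 − 14.6) / (22.4 − 0.1) = 7.8/22.3 = 0.3498

35.0%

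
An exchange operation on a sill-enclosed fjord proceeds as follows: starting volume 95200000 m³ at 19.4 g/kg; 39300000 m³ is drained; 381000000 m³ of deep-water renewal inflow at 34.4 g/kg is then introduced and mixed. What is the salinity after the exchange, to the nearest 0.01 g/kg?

Remaining after removal: 55,900,000 m³ at 19.4 g/kg (salt = 1,084,460,000)
After addition: salt = 1,084,460,000 + 381,000,000×34.4 = 14,190,860,000; volume = 436,900,000 m³
S = 14,190,860,000 / 436,900,000 = 32.4808 g/kg

32.48 g/kg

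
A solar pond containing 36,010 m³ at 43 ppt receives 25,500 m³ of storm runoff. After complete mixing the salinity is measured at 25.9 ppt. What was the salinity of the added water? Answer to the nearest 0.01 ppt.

Salt balance: 36,010×43 + 25,500×S = 61,510×25.9
1,548,430 + 25,500·S = 1,593,109
S = (1,593,109 − 1,548,430) / 25,500 = 1.7521 ppt

1.75 ppt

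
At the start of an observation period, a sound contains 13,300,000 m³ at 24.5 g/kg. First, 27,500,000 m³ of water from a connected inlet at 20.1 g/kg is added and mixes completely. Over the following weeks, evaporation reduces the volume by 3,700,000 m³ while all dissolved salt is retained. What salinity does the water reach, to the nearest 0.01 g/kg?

After mixing: salt = 13,300,000×24.5 + 27,500,000×20.1 = 878,600,000; volume = 40,800,000 m³
After evaporation: salt unchanged = 878,600,000; volume = 40,800,000 − 3,700,000 = 37,100,000 m³
S = 878,600,000 / 37,100,000 = 23.6819 g/kg

23.68 g/kg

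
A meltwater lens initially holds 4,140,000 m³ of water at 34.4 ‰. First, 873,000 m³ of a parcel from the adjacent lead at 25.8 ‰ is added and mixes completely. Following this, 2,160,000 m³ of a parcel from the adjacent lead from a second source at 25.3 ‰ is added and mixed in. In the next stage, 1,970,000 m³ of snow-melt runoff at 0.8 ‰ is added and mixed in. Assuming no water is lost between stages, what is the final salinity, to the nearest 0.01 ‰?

Salt balance:
Initial salt = 4,140,000×34.4 = 142,416,000
After stage 1: salt = 142,416,000 + 873,000×25.8 = 164,939,400; volume = 5,013,000 m³; S = 32.902 ‰
After stage 2: salt = 164,939,400 + 2,160,000×25.3 = 219,587,400; volume = 7,173,000 m³; S = 30.613 ‰
After stage 3: salt = 219,587,400 + 1,970,000×0.8 = 221,163,400; volume = 9,143,000 m³
S = 221,163,400 / 9,143,000 = 24.1894 ‰

24.19 ‰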